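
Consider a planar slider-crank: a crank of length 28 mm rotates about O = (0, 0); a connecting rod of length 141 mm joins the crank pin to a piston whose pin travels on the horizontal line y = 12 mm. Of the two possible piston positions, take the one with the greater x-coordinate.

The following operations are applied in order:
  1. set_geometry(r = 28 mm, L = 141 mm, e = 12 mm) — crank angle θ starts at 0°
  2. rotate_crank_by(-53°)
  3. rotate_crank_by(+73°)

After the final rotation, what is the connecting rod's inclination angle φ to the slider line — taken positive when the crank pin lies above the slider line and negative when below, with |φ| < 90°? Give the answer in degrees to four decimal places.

set_geometry: r = 28 mm, L = 141 mm, e = 12 mm; θ ← 0°
rotate_crank_by(-53°): θ ← 0° -53° = -53°
rotate_crank_by(+73°): θ ← -53° +73° = 20°
crank pin P = (r cos θ, r sin θ) = (26.311393, 9.576564)
h = r sin θ − e = 9.576564 − 12 = -2.423436
sin φ = h / L = -2.423436 / 141 = -0.01718749
φ = arcsin(-0.01718749) = -0.984819°

-0.9848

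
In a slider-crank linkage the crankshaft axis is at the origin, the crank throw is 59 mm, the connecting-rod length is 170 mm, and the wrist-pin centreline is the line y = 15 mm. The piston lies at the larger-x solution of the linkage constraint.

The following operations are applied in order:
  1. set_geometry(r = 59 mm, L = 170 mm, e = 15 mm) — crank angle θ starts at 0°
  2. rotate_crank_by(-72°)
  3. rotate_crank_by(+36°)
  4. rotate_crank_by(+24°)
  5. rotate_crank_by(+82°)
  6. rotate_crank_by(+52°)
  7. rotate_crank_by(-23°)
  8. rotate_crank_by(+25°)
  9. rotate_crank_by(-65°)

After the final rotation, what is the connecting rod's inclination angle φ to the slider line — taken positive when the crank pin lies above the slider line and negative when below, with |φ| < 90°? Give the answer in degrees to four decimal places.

12.0785

set_geometry: r = 59 mm, L = 170 mm, e = 15 mm; θ ← 0°
rotate_crank_by(-72°): θ ← 0° -72° = -72°
rotate_crank_by(+36°): θ ← -72° +36° = -36°
rotate_crank_by(+24°): θ ← -36° +24° = -12°
rotate_crank_by(+82°): θ ← -12° +82° = 70°
rotate_crank_by(+52°): θ ← 70° +52° = 122°
rotate_crank_by(-23°): θ ← 122° -23° = 99°
rotate_crank_by(+25°): θ ← 99° +25° = 124°
rotate_crank_by(-65°): θ ← 124° -65° = 59°
crank pin P = (r cos θ, r sin θ) = (30.387246, 50.572871)
h = r sin θ − e = 50.572871 − 15 = 35.572871
sin φ = h / L = 35.572871 / 170 = 0.20925218
φ = arcsin(0.20925218) = 12.078532°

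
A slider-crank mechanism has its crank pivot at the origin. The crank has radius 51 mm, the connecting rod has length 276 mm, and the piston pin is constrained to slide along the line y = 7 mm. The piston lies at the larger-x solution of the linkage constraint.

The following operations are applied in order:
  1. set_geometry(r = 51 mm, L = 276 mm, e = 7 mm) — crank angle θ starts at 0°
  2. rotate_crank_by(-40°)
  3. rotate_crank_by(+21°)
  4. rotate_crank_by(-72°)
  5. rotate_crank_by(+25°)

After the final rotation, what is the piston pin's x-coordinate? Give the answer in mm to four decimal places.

set_geometry: r = 51 mm, L = 276 mm, e = 7 mm; θ ← 0°
rotate_crank_by(-40°): θ ← 0° -40° = -40°
rotate_crank_by(+21°): θ ← -40° +21° = -19°
rotate_crank_by(-72°): θ ← -19° -72° = -91°
rotate_crank_by(+25°): θ ← -91° +25° = -66°
crank pin P = (r cos θ, r sin θ) = (20.743569, -46.590818)
h = r sin θ − e = -46.590818 − 7 = -53.590818
x = r cos θ + √(L² − h²) = 20.743569 + √(76176.0 − 2871.9758) = 20.743569 + 270.747159 = 291.490728

291.4907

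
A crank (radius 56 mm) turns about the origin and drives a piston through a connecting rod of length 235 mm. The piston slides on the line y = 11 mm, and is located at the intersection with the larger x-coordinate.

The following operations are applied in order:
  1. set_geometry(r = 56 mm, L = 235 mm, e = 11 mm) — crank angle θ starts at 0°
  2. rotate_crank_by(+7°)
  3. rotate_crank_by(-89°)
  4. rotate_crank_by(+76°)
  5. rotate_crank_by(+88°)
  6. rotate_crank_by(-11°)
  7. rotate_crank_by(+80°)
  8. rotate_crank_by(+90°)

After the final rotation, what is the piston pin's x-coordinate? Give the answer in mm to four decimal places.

set_geometry: r = 56 mm, L = 235 mm, e = 11 mm; θ ← 0°
rotate_crank_by(+7°): θ ← 0° +7° = 7°
rotate_crank_by(-89°): θ ← 7° -89° = -82°
rotate_crank_by(+76°): θ ← -82° +76° = -6°
rotate_crank_by(+88°): θ ← -6° +88° = 82°
rotate_crank_by(-11°): θ ← 82° -11° = 71°
rotate_crank_by(+80°): θ ← 71° +80° = 151°
rotate_crank_by(+90°): θ ← 151° +90° = 241°
crank pin P = (r cos θ, r sin θ) = (-27.149339, -48.978704)
h = r sin θ − e = -48.978704 − 11 = -59.978704
x = r cos θ + √(L² − h²) = -27.149339 + √(55225.0 − 3597.4449) = -27.149339 + 227.216978 = 200.067639

200.0676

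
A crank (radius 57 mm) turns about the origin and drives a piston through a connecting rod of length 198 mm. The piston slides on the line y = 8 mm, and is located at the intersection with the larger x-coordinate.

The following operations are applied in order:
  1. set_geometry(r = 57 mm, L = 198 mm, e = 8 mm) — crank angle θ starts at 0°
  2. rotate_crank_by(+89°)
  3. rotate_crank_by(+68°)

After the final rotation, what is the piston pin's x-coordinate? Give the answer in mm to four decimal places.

145.0162

set_geometry: r = 57 mm, L = 198 mm, e = 8 mm; θ ← 0°
rotate_crank_by(+89°): θ ← 0° +89° = 89°
rotate_crank_by(+68°): θ ← 89° +68° = 157°
crank pin P = (r cos θ, r sin θ) = (-52.468777, 22.271674)
h = r sin θ − e = 22.271674 − 8 = 14.271674
x = r cos θ + √(L² − h²) = -52.468777 + √(39204.0 − 203.6807) = -52.468777 + 197.484985 = 145.016208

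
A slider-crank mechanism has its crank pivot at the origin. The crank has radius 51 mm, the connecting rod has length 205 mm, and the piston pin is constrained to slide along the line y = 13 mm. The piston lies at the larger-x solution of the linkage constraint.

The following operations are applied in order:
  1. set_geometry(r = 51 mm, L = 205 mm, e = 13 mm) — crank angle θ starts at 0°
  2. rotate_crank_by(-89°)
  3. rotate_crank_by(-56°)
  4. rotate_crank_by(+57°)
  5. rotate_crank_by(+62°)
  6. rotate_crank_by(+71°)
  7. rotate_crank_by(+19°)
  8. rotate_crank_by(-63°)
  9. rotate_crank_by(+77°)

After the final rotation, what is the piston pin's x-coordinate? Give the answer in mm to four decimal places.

212.2578

set_geometry: r = 51 mm, L = 205 mm, e = 13 mm; θ ← 0°
rotate_crank_by(-89°): θ ← 0° -89° = -89°
rotate_crank_by(-56°): θ ← -89° -56° = -145°
rotate_crank_by(+57°): θ ← -145° +57° = -88°
rotate_crank_by(+62°): θ ← -88° +62° = -26°
rotate_crank_by(+71°): θ ← -26° +71° = 45°
rotate_crank_by(+19°): θ ← 45° +19° = 64°
rotate_crank_by(-63°): θ ← 64° -63° = 1°
rotate_crank_by(+77°): θ ← 1° +77° = 78°
crank pin P = (r cos θ, r sin θ) = (10.603496, 49.885528)
h = r sin θ − e = 49.885528 − 13 = 36.885528
x = r cos θ + √(L² − h²) = 10.603496 + √(42025.0 − 1360.5421) = 10.603496 + 201.654303 = 212.257799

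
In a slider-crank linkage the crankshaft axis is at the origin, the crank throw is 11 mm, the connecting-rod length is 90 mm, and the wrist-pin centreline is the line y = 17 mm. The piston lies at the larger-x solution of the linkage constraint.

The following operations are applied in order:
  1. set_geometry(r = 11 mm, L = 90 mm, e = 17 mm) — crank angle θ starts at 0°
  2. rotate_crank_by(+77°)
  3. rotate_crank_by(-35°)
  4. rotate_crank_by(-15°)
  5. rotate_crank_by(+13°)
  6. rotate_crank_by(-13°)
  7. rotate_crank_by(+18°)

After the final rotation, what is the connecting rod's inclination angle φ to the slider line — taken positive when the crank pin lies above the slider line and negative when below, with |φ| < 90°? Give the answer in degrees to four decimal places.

-5.8811

set_geometry: r = 11 mm, L = 90 mm, e = 17 mm; θ ← 0°
rotate_crank_by(+77°): θ ← 0° +77° = 77°
rotate_crank_by(-35°): θ ← 77° -35° = 42°
rotate_crank_by(-15°): θ ← 42° -15° = 27°
rotate_crank_by(+13°): θ ← 27° +13° = 40°
rotate_crank_by(-13°): θ ← 40° -13° = 27°
rotate_crank_by(+18°): θ ← 27° +18° = 45°
crank pin P = (r cos θ, r sin θ) = (7.778175, 7.778175)
h = r sin θ − e = 7.778175 − 17 = -9.221825
sin φ = h / L = -9.221825 / 90 = -0.10246473
φ = arcsin(-0.10246473) = -5.881118°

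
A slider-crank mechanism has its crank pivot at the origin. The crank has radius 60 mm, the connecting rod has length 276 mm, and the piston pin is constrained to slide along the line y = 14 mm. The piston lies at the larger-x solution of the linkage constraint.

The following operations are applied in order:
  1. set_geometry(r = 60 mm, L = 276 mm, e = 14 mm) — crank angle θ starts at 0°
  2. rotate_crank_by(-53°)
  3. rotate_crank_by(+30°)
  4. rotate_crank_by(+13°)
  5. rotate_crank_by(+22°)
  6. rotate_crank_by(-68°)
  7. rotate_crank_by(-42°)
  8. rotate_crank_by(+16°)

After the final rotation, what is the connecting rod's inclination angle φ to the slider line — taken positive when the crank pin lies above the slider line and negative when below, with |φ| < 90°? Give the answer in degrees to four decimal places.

set_geometry: r = 60 mm, L = 276 mm, e = 14 mm; θ ← 0°
rotate_crank_by(-53°): θ ← 0° -53° = -53°
rotate_crank_by(+30°): θ ← -53° +30° = -23°
rotate_crank_by(+13°): θ ← -23° +13° = -10°
rotate_crank_by(+22°): θ ← -10° +22° = 12°
rotate_crank_by(-68°): θ ← 12° -68° = -56°
rotate_crank_by(-42°): θ ← -56° -42° = -98°
rotate_crank_by(+16°): θ ← -98° +16° = -82°
crank pin P = (r cos θ, r sin θ) = (8.350386, -59.416084)
h = r sin θ − e = -59.416084 − 14 = -73.416084
sin φ = h / L = -73.416084 / 276 = -0.26600030
φ = arcsin(-0.26600030) = -15.426400°

-15.4264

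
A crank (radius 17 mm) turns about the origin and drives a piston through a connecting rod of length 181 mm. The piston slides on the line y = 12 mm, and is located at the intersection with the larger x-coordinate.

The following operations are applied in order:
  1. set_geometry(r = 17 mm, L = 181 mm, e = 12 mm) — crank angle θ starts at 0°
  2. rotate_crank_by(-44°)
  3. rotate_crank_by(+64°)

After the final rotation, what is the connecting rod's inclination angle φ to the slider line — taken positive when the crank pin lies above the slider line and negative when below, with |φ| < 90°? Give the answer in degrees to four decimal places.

set_geometry: r = 17 mm, L = 181 mm, e = 12 mm; θ ← 0°
rotate_crank_by(-44°): θ ← 0° -44° = -44°
rotate_crank_by(+64°): θ ← -44° +64° = 20°
crank pin P = (r cos θ, r sin θ) = (15.974775, 5.814342)
h = r sin θ − e = 5.814342 − 12 = -6.185658
sin φ = h / L = -6.185658 / 181 = -0.03417490
φ = arcsin(-0.03417490) = -1.958459°

-1.9585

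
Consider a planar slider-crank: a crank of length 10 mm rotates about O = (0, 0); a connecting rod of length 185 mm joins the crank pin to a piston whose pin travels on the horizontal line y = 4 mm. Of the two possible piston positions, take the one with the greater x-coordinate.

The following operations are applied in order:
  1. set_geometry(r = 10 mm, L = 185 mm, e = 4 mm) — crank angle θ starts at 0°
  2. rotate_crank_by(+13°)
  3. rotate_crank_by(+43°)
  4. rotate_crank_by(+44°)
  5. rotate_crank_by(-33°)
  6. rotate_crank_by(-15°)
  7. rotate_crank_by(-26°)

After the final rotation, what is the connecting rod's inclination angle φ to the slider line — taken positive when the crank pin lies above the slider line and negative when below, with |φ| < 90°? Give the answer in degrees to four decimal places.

set_geometry: r = 10 mm, L = 185 mm, e = 4 mm; θ ← 0°
rotate_crank_by(+13°): θ ← 0° +13° = 13°
rotate_crank_by(+43°): θ ← 13° +43° = 56°
rotate_crank_by(+44°): θ ← 56° +44° = 100°
rotate_crank_by(-33°): θ ← 100° -33° = 67°
rotate_crank_by(-15°): θ ← 67° -15° = 52°
rotate_crank_by(-26°): θ ← 52° -26° = 26°
crank pin P = (r cos θ, r sin θ) = (8.987940, 4.383711)
h = r sin θ − e = 4.383711 − 4 = 0.383711
sin φ = h / L = 0.383711 / 185 = 0.00207412
φ = arcsin(0.00207412) = 0.118838°

0.1188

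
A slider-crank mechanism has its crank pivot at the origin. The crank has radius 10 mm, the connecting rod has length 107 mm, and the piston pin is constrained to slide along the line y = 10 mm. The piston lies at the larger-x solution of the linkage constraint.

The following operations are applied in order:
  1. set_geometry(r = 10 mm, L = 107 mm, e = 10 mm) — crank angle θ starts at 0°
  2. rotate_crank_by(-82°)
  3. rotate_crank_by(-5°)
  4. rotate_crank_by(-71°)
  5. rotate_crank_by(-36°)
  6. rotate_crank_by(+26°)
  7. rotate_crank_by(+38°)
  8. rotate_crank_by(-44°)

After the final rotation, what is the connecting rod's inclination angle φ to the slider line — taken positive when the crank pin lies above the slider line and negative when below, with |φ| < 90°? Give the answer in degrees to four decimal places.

-5.9250

set_geometry: r = 10 mm, L = 107 mm, e = 10 mm; θ ← 0°
rotate_crank_by(-82°): θ ← 0° -82° = -82°
rotate_crank_by(-5°): θ ← -82° -5° = -87°
rotate_crank_by(-71°): θ ← -87° -71° = -158°
rotate_crank_by(-36°): θ ← -158° -36° = -194°
rotate_crank_by(+26°): θ ← -194° +26° = -168°
rotate_crank_by(+38°): θ ← -168° +38° = -130°
rotate_crank_by(-44°): θ ← -130° -44° = -174°
crank pin P = (r cos θ, r sin θ) = (-9.945219, -1.045285)
h = r sin θ − e = -1.045285 − 10 = -11.045285
sin φ = h / L = -11.045285 / 107 = -0.10322696
φ = arcsin(-0.10322696) = -5.925024°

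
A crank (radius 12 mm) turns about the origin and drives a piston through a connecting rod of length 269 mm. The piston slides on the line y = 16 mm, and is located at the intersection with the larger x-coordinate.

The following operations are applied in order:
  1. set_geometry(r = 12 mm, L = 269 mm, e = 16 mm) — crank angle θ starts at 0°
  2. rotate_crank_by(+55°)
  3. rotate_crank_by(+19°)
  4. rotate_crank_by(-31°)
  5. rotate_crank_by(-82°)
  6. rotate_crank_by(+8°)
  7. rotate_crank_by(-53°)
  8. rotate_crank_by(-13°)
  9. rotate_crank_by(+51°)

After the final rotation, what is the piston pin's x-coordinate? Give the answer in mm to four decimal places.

set_geometry: r = 12 mm, L = 269 mm, e = 16 mm; θ ← 0°
rotate_crank_by(+55°): θ ← 0° +55° = 55°
rotate_crank_by(+19°): θ ← 55° +19° = 74°
rotate_crank_by(-31°): θ ← 74° -31° = 43°
rotate_crank_by(-82°): θ ← 43° -82° = -39°
rotate_crank_by(+8°): θ ← -39° +8° = -31°
rotate_crank_by(-53°): θ ← -31° -53° = -84°
rotate_crank_by(-13°): θ ← -84° -13° = -97°
rotate_crank_by(+51°): θ ← -97° +51° = -46°
crank pin P = (r cos θ, r sin θ) = (8.335900, -8.632078)
h = r sin θ − e = -8.632078 − 16 = -24.632078
x = r cos θ + √(L² − h²) = 8.335900 + √(72361.0 − 606.7392) = 8.335900 + 267.869858 = 276.205758

276.2058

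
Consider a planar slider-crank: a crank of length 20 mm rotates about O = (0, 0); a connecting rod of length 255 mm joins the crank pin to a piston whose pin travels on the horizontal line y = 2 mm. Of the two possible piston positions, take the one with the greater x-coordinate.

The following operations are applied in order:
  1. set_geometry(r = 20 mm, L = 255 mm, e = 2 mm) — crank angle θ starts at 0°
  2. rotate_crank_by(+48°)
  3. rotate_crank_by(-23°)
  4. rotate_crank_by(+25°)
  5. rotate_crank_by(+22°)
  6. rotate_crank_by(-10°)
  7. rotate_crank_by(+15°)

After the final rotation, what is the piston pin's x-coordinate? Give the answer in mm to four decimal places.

set_geometry: r = 20 mm, L = 255 mm, e = 2 mm; θ ← 0°
rotate_crank_by(+48°): θ ← 0° +48° = 48°
rotate_crank_by(-23°): θ ← 48° -23° = 25°
rotate_crank_by(+25°): θ ← 25° +25° = 50°
rotate_crank_by(+22°): θ ← 50° +22° = 72°
rotate_crank_by(-10°): θ ← 72° -10° = 62°
rotate_crank_by(+15°): θ ← 62° +15° = 77°
crank pin P = (r cos θ, r sin θ) = (4.499021, 19.487401)
h = r sin θ − e = 19.487401 − 2 = 17.487401
x = r cos θ + √(L² − h²) = 4.499021 + √(65025.0 − 305.8092) = 4.499021 + 254.399667 = 258.898689

258.8987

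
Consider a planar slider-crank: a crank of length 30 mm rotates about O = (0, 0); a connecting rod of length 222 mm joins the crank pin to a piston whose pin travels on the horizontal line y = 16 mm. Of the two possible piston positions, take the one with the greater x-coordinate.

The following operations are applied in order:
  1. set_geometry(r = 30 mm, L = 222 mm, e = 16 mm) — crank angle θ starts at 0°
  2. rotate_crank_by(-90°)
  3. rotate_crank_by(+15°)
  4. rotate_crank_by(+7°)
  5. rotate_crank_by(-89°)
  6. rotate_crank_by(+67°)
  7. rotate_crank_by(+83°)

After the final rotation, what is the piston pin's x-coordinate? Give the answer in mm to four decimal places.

set_geometry: r = 30 mm, L = 222 mm, e = 16 mm; θ ← 0°
rotate_crank_by(-90°): θ ← 0° -90° = -90°
rotate_crank_by(+15°): θ ← -90° +15° = -75°
rotate_crank_by(+7°): θ ← -75° +7° = -68°
rotate_crank_by(-89°): θ ← -68° -89° = -157°
rotate_crank_by(+67°): θ ← -157° +67° = -90°
rotate_crank_by(+83°): θ ← -90° +83° = -7°
crank pin P = (r cos θ, r sin θ) = (29.776385, -3.656080)
h = r sin θ − e = -3.656080 − 16 = -19.656080
x = r cos θ + √(L² − h²) = 29.776385 + √(49284.0 − 386.3615) = 29.776385 + 221.128104 = 250.904489

250.9045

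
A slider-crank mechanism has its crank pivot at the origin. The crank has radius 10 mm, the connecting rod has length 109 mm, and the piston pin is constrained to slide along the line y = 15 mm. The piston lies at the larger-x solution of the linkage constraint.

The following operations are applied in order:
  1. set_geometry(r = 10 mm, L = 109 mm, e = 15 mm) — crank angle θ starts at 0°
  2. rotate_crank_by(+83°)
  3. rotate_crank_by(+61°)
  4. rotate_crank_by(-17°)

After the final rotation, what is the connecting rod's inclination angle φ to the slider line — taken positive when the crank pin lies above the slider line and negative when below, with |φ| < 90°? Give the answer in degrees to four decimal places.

-3.6893

set_geometry: r = 10 mm, L = 109 mm, e = 15 mm; θ ← 0°
rotate_crank_by(+83°): θ ← 0° +83° = 83°
rotate_crank_by(+61°): θ ← 83° +61° = 144°
rotate_crank_by(-17°): θ ← 144° -17° = 127°
crank pin P = (r cos θ, r sin θ) = (-6.018150, 7.986355)
h = r sin θ − e = 7.986355 − 15 = -7.013645
sin φ = h / L = -7.013645 / 109 = -0.06434537
φ = arcsin(-0.06434537) = -3.689267°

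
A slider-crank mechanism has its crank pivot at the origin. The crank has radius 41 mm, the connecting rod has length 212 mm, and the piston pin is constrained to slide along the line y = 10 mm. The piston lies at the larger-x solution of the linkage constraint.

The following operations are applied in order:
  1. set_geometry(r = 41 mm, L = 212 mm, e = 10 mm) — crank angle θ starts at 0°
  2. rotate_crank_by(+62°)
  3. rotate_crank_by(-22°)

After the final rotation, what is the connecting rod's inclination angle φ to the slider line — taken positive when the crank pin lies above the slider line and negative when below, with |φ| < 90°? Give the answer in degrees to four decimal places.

4.4244

set_geometry: r = 41 mm, L = 212 mm, e = 10 mm; θ ← 0°
rotate_crank_by(+62°): θ ← 0° +62° = 62°
rotate_crank_by(-22°): θ ← 62° -22° = 40°
crank pin P = (r cos θ, r sin θ) = (31.407822, 26.354292)
h = r sin θ − e = 26.354292 − 10 = 16.354292
sin φ = h / L = 16.354292 / 212 = 0.07714289
φ = arcsin(0.07714289) = 4.424357°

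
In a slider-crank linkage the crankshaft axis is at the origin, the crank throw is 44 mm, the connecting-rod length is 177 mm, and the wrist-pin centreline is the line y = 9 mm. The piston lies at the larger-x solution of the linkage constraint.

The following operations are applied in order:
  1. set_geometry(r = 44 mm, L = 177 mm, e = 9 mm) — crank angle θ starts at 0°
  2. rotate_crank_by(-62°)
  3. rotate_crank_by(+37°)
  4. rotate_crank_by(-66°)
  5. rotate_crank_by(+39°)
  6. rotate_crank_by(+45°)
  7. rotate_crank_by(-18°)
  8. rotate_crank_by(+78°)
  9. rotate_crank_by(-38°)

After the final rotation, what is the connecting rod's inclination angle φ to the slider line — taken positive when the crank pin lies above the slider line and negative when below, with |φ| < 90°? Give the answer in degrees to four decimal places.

set_geometry: r = 44 mm, L = 177 mm, e = 9 mm; θ ← 0°
rotate_crank_by(-62°): θ ← 0° -62° = -62°
rotate_crank_by(+37°): θ ← -62° +37° = -25°
rotate_crank_by(-66°): θ ← -25° -66° = -91°
rotate_crank_by(+39°): θ ← -91° +39° = -52°
rotate_crank_by(+45°): θ ← -52° +45° = -7°
rotate_crank_by(-18°): θ ← -7° -18° = -25°
rotate_crank_by(+78°): θ ← -25° +78° = 53°
rotate_crank_by(-38°): θ ← 53° -38° = 15°
crank pin P = (r cos θ, r sin θ) = (42.500736, 11.388038)
h = r sin θ − e = 11.388038 − 9 = 2.388038
sin φ = h / L = 2.388038 / 177 = 0.01349174
φ = arcsin(0.01349174) = 0.773043°

0.7730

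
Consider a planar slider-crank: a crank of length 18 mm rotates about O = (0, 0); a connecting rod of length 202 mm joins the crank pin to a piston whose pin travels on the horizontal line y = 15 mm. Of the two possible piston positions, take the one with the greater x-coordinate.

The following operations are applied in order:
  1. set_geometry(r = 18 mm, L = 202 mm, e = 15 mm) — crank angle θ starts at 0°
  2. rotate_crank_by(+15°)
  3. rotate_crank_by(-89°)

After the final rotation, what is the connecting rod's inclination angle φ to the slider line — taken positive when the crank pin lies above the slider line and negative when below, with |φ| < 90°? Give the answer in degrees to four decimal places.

-9.2019

set_geometry: r = 18 mm, L = 202 mm, e = 15 mm; θ ← 0°
rotate_crank_by(+15°): θ ← 0° +15° = 15°
rotate_crank_by(-89°): θ ← 15° -89° = -74°
crank pin P = (r cos θ, r sin θ) = (4.961472, -17.302711)
h = r sin θ − e = -17.302711 − 15 = -32.302711
sin φ = h / L = -32.302711 / 202 = -0.15991441
φ = arcsin(-0.15991441) = -9.201928°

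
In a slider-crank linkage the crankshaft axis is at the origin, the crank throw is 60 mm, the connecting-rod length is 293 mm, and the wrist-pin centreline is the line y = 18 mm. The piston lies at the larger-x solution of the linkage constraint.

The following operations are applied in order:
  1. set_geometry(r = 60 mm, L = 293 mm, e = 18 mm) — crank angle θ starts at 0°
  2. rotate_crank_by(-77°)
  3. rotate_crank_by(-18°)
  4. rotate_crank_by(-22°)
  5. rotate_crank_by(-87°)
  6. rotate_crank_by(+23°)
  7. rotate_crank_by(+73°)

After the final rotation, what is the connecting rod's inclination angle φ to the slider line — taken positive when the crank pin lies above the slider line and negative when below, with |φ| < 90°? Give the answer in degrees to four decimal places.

-14.8441

set_geometry: r = 60 mm, L = 293 mm, e = 18 mm; θ ← 0°
rotate_crank_by(-77°): θ ← 0° -77° = -77°
rotate_crank_by(-18°): θ ← -77° -18° = -95°
rotate_crank_by(-22°): θ ← -95° -22° = -117°
rotate_crank_by(-87°): θ ← -117° -87° = -204°
rotate_crank_by(+23°): θ ← -204° +23° = -181°
rotate_crank_by(+73°): θ ← -181° +73° = -108°
crank pin P = (r cos θ, r sin θ) = (-18.541020, -57.063391)
h = r sin θ − e = -57.063391 − 18 = -75.063391
sin φ = h / L = -75.063391 / 293 = -0.25618905
φ = arcsin(-0.25618905) = -14.844053°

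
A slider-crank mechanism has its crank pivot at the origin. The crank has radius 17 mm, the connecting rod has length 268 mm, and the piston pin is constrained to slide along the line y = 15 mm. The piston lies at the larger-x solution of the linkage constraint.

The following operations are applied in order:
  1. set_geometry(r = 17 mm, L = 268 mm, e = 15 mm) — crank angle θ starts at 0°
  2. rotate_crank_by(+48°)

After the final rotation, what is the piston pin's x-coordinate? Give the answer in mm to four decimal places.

set_geometry: r = 17 mm, L = 268 mm, e = 15 mm; θ ← 0°
rotate_crank_by(+48°): θ ← 0° +48° = 48°
crank pin P = (r cos θ, r sin θ) = (11.375220, 12.633462)
h = r sin θ − e = 12.633462 − 15 = -2.366538
x = r cos θ + √(L² − h²) = 11.375220 + √(71824.0 − 5.6005) = 11.375220 + 267.989551 = 279.364771

279.3648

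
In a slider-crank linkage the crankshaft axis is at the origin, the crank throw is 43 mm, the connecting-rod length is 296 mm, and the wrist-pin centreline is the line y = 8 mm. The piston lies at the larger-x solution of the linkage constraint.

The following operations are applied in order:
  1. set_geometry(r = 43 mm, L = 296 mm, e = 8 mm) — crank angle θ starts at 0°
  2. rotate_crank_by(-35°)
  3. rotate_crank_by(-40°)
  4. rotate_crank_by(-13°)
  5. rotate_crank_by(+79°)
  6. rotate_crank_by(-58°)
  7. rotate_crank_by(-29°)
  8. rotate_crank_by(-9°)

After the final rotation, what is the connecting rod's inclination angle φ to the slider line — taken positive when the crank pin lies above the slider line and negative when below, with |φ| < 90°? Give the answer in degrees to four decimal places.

-9.6336

set_geometry: r = 43 mm, L = 296 mm, e = 8 mm; θ ← 0°
rotate_crank_by(-35°): θ ← 0° -35° = -35°
rotate_crank_by(-40°): θ ← -35° -40° = -75°
rotate_crank_by(-13°): θ ← -75° -13° = -88°
rotate_crank_by(+79°): θ ← -88° +79° = -9°
rotate_crank_by(-58°): θ ← -9° -58° = -67°
rotate_crank_by(-29°): θ ← -67° -29° = -96°
rotate_crank_by(-9°): θ ← -96° -9° = -105°
crank pin P = (r cos θ, r sin θ) = (-11.129219, -41.534811)
h = r sin θ − e = -41.534811 − 8 = -49.534811
sin φ = h / L = -49.534811 / 296 = -0.16734733
φ = arcsin(-0.16734733) = -9.633623°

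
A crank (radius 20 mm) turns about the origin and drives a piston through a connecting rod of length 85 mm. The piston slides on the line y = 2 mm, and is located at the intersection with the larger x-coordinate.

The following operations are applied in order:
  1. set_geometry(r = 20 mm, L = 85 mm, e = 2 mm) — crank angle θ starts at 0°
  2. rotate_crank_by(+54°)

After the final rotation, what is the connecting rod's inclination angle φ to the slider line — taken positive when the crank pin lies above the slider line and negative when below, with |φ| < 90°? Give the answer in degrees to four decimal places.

9.6034

set_geometry: r = 20 mm, L = 85 mm, e = 2 mm; θ ← 0°
rotate_crank_by(+54°): θ ← 0° +54° = 54°
crank pin P = (r cos θ, r sin θ) = (11.755705, 16.180340)
h = r sin θ − e = 16.180340 − 2 = 14.180340
sin φ = h / L = 14.180340 / 85 = 0.16682753
φ = arcsin(0.16682753) = 9.603416°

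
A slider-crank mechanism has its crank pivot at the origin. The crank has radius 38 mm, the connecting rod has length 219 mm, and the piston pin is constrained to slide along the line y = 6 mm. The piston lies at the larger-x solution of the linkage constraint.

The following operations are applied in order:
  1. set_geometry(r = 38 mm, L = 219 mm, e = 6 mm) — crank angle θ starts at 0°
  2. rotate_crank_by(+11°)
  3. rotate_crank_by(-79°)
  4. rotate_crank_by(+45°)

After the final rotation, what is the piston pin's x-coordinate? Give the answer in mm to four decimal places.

set_geometry: r = 38 mm, L = 219 mm, e = 6 mm; θ ← 0°
rotate_crank_by(+11°): θ ← 0° +11° = 11°
rotate_crank_by(-79°): θ ← 11° -79° = -68°
rotate_crank_by(+45°): θ ← -68° +45° = -23°
crank pin P = (r cos θ, r sin θ) = (34.979184, -14.847783)
h = r sin θ − e = -14.847783 − 6 = -20.847783
x = r cos θ + √(L² − h²) = 34.979184 + √(47961.0 − 434.6301) = 34.979184 + 218.005436 = 252.984620

252.9846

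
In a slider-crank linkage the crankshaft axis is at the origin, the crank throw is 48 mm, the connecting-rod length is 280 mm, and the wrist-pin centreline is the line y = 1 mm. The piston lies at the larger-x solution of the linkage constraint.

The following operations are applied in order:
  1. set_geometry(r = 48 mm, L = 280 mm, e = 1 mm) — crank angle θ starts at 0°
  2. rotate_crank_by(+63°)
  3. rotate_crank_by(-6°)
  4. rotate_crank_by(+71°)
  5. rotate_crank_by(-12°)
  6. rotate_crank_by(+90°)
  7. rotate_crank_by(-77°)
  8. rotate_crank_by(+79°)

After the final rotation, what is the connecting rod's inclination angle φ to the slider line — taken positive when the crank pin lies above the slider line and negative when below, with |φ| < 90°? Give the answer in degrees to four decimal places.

set_geometry: r = 48 mm, L = 280 mm, e = 1 mm; θ ← 0°
rotate_crank_by(+63°): θ ← 0° +63° = 63°
rotate_crank_by(-6°): θ ← 63° -6° = 57°
rotate_crank_by(+71°): θ ← 57° +71° = 128°
rotate_crank_by(-12°): θ ← 128° -12° = 116°
rotate_crank_by(+90°): θ ← 116° +90° = 206°
rotate_crank_by(-77°): θ ← 206° -77° = 129°
rotate_crank_by(+79°): θ ← 129° +79° = 208°
crank pin P = (r cos θ, r sin θ) = (-42.381484, -22.534635)
h = r sin θ − e = -22.534635 − 1 = -23.534635
sin φ = h / L = -23.534635 / 280 = -0.08405227
φ = arcsin(-0.08405227) = -4.821529°

-4.8215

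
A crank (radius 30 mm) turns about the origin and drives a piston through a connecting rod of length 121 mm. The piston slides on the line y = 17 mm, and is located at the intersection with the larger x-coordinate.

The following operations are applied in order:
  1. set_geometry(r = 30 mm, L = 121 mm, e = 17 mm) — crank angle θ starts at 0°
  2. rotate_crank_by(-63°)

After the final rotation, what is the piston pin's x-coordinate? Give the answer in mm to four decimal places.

126.4411

set_geometry: r = 30 mm, L = 121 mm, e = 17 mm; θ ← 0°
rotate_crank_by(-63°): θ ← 0° -63° = -63°
crank pin P = (r cos θ, r sin θ) = (13.619715, -26.730196)
h = r sin θ − e = -26.730196 − 17 = -43.730196
x = r cos θ + √(L² − h²) = 13.619715 + √(14641.0 − 1912.3300) = 13.619715 + 112.821407 = 126.441122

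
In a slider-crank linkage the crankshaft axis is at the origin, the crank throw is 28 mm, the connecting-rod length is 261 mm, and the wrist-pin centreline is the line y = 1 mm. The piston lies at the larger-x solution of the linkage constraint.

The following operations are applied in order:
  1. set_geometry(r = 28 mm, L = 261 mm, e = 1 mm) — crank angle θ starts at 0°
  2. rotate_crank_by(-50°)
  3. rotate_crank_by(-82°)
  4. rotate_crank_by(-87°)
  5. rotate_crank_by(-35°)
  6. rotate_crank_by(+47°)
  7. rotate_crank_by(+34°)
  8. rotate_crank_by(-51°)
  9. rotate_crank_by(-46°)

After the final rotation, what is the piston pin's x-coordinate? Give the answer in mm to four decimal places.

set_geometry: r = 28 mm, L = 261 mm, e = 1 mm; θ ← 0°
rotate_crank_by(-50°): θ ← 0° -50° = -50°
rotate_crank_by(-82°): θ ← -50° -82° = -132°
rotate_crank_by(-87°): θ ← -132° -87° = -219°
rotate_crank_by(-35°): θ ← -219° -35° = -254°
rotate_crank_by(+47°): θ ← -254° +47° = -207°
rotate_crank_by(+34°): θ ← -207° +34° = -173°
rotate_crank_by(-51°): θ ← -173° -51° = -224°
rotate_crank_by(-46°): θ ← -224° -46° = -270°
crank pin P = (r cos θ, r sin θ) = (-0.000000, 28.000000)
h = r sin θ − e = 28.000000 − 1 = 27.000000
x = r cos θ + √(L² − h²) = -0.000000 + √(68121.0 − 729.0000) = -0.000000 + 259.599692 = 259.599692

259.5997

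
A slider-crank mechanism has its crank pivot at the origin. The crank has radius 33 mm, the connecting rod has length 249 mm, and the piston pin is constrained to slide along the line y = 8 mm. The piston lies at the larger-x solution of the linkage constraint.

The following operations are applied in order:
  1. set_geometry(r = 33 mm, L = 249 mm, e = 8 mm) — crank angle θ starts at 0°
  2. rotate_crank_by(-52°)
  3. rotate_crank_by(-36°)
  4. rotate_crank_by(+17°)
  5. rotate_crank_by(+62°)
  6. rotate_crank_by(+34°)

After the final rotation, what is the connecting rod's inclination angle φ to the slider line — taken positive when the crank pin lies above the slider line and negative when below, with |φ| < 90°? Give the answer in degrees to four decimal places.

1.3684

set_geometry: r = 33 mm, L = 249 mm, e = 8 mm; θ ← 0°
rotate_crank_by(-52°): θ ← 0° -52° = -52°
rotate_crank_by(-36°): θ ← -52° -36° = -88°
rotate_crank_by(+17°): θ ← -88° +17° = -71°
rotate_crank_by(+62°): θ ← -71° +62° = -9°
rotate_crank_by(+34°): θ ← -9° +34° = 25°
crank pin P = (r cos θ, r sin θ) = (29.908157, 13.946403)
h = r sin θ − e = 13.946403 − 8 = 5.946403
sin φ = h / L = 5.946403 / 249 = 0.02388114
φ = arcsin(0.02388114) = 1.368418°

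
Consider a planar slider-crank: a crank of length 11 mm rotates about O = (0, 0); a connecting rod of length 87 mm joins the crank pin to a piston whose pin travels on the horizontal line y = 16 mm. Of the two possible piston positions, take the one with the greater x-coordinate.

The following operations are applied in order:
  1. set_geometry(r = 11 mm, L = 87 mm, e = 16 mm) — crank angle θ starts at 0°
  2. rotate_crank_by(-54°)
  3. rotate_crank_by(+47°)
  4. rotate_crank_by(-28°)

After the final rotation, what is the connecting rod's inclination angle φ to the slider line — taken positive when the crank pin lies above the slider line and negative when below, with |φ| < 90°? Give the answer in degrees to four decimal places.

-14.8583

set_geometry: r = 11 mm, L = 87 mm, e = 16 mm; θ ← 0°
rotate_crank_by(-54°): θ ← 0° -54° = -54°
rotate_crank_by(+47°): θ ← -54° +47° = -7°
rotate_crank_by(-28°): θ ← -7° -28° = -35°
crank pin P = (r cos θ, r sin θ) = (9.010672, -6.309341)
h = r sin θ − e = -6.309341 − 16 = -22.309341
sin φ = h / L = -22.309341 / 87 = -0.25642920
φ = arcsin(-0.25642920) = -14.858289°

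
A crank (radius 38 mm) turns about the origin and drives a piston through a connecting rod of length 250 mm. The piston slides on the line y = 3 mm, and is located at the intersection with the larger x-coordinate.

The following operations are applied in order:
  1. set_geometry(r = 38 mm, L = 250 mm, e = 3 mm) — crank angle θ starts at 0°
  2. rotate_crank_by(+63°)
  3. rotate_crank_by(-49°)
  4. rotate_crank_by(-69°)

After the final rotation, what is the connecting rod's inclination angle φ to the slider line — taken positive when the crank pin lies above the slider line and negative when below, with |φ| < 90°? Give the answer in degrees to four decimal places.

set_geometry: r = 38 mm, L = 250 mm, e = 3 mm; θ ← 0°
rotate_crank_by(+63°): θ ← 0° +63° = 63°
rotate_crank_by(-49°): θ ← 63° -49° = 14°
rotate_crank_by(-69°): θ ← 14° -69° = -55°
crank pin P = (r cos θ, r sin θ) = (21.795905, -31.127778)
h = r sin θ − e = -31.127778 − 3 = -34.127778
sin φ = h / L = -34.127778 / 250 = -0.13651111
φ = arcsin(-0.13651111) = -7.846009°

-7.8460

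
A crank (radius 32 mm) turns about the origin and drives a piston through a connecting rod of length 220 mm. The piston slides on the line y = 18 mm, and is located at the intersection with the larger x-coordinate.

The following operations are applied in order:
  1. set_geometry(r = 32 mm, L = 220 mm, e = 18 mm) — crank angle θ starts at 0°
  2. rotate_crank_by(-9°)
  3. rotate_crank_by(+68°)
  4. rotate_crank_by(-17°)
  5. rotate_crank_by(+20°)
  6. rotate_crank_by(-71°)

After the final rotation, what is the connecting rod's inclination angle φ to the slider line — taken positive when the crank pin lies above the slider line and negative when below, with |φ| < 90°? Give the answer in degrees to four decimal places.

set_geometry: r = 32 mm, L = 220 mm, e = 18 mm; θ ← 0°
rotate_crank_by(-9°): θ ← 0° -9° = -9°
rotate_crank_by(+68°): θ ← -9° +68° = 59°
rotate_crank_by(-17°): θ ← 59° -17° = 42°
rotate_crank_by(+20°): θ ← 42° +20° = 62°
rotate_crank_by(-71°): θ ← 62° -71° = -9°
crank pin P = (r cos θ, r sin θ) = (31.606027, -5.005903)
h = r sin θ − e = -5.005903 − 18 = -23.005903
sin φ = h / L = -23.005903 / 220 = -0.10457229
φ = arcsin(-0.10457229) = -6.002525°

-6.0025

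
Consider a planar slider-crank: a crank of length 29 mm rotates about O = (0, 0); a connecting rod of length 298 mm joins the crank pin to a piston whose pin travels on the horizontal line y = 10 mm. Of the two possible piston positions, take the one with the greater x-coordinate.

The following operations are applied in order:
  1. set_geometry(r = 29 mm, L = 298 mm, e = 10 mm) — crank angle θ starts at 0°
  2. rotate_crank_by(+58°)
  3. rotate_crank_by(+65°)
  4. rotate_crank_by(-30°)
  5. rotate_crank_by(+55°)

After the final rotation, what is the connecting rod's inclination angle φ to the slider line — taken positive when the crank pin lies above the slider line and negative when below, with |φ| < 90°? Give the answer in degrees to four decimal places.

set_geometry: r = 29 mm, L = 298 mm, e = 10 mm; θ ← 0°
rotate_crank_by(+58°): θ ← 0° +58° = 58°
rotate_crank_by(+65°): θ ← 58° +65° = 123°
rotate_crank_by(-30°): θ ← 123° -30° = 93°
rotate_crank_by(+55°): θ ← 93° +55° = 148°
crank pin P = (r cos θ, r sin θ) = (-24.593395, 15.367659)
h = r sin θ − e = 15.367659 − 10 = 5.367659
sin φ = h / L = 5.367659 / 298 = 0.01801228
φ = arcsin(0.01801228) = 1.032083°

1.0321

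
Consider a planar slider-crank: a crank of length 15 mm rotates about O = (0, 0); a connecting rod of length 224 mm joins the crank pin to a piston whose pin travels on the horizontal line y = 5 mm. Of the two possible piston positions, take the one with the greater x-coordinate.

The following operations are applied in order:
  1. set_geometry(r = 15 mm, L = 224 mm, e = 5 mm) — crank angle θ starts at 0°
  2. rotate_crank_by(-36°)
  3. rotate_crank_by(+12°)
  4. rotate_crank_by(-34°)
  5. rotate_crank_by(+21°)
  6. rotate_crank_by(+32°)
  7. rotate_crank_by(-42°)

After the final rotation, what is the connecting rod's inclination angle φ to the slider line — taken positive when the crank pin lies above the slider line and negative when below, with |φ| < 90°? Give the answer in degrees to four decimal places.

-4.0884

set_geometry: r = 15 mm, L = 224 mm, e = 5 mm; θ ← 0°
rotate_crank_by(-36°): θ ← 0° -36° = -36°
rotate_crank_by(+12°): θ ← -36° +12° = -24°
rotate_crank_by(-34°): θ ← -24° -34° = -58°
rotate_crank_by(+21°): θ ← -58° +21° = -37°
rotate_crank_by(+32°): θ ← -37° +32° = -5°
rotate_crank_by(-42°): θ ← -5° -42° = -47°
crank pin P = (r cos θ, r sin θ) = (10.229975, -10.970306)
h = r sin θ − e = -10.970306 − 5 = -15.970306
sin φ = h / L = -15.970306 / 224 = -0.07129601
φ = arcsin(-0.07129601) = -4.088429°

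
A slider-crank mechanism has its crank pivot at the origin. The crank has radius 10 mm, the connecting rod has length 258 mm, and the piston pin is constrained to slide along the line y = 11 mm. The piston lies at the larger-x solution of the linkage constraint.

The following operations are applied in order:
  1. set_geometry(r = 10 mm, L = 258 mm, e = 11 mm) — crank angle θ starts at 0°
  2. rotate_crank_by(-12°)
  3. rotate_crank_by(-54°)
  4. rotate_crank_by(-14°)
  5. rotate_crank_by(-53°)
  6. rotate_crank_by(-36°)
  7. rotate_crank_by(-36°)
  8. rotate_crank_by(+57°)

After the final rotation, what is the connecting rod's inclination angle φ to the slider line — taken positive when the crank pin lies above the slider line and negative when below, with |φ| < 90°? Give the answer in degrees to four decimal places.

set_geometry: r = 10 mm, L = 258 mm, e = 11 mm; θ ← 0°
rotate_crank_by(-12°): θ ← 0° -12° = -12°
rotate_crank_by(-54°): θ ← -12° -54° = -66°
rotate_crank_by(-14°): θ ← -66° -14° = -80°
rotate_crank_by(-53°): θ ← -80° -53° = -133°
rotate_crank_by(-36°): θ ← -133° -36° = -169°
rotate_crank_by(-36°): θ ← -169° -36° = -205°
rotate_crank_by(+57°): θ ← -205° +57° = -148°
crank pin P = (r cos θ, r sin θ) = (-8.480481, -5.299193)
h = r sin θ − e = -5.299193 − 11 = -16.299193
sin φ = h / L = -16.299193 / 258 = -0.06317517
φ = arcsin(-0.06317517) = -3.622082°

-3.6221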